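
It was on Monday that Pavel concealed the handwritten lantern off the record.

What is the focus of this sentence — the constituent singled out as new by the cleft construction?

on Monday

In an it-cleft "It was X that/who ...", the clefted constituent X is the focus; the that/who-clause expresses the presupposed open proposition.
Here the focus is "on Monday". The backgrounded (presupposed) material includes "Pavel", "the handwritten lantern" and "off the record".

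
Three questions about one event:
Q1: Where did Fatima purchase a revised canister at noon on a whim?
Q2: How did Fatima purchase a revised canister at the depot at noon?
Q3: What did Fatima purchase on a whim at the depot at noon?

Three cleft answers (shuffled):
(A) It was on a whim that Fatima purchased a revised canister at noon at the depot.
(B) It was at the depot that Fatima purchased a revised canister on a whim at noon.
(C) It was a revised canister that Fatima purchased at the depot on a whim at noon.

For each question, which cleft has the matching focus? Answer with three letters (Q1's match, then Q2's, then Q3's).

Q1 asks about the location; cleft (B) focuses "at the depot", which is the location — so Q1 → B.
Q2 asks about the manner; cleft (A) focuses "on a whim", which is the manner — so Q2 → A.
Q3 asks about the direct object; cleft (C) focuses "a revised canister", which is the direct object — so Q3 → C.
Mapping: Q1→B, Q2→A, Q3→C.

BAC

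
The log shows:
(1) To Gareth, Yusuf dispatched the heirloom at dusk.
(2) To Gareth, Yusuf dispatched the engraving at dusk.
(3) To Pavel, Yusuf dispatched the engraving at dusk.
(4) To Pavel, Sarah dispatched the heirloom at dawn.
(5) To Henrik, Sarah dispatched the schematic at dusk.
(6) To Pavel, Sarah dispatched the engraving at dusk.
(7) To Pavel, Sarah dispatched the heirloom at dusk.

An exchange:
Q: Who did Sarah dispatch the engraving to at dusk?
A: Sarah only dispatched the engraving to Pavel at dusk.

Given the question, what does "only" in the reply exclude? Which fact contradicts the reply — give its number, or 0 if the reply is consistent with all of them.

0

Answering "Who did ... to ...?" puts focus on the recipient — here, "Pavel".
"Only" then excludes alternative recipients while the background — same agent, thing, setting (Sarah / the engraving / at dusk) — is held fixed.
No fact keeps same agent, thing, setting (Sarah / the engraving / at dusk) while changing the recipient; every other fact differs on something backgrounded. The reply stands.
(Fact (7) would refute a reading with focus on the thing — but that is not what the question asks.)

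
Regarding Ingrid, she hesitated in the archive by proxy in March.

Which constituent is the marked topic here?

Ingrid

The construction explicitly marks "Ingrid" as what the sentence is about — the topic.
The remainder of the clause is the comment (what is said about the topic).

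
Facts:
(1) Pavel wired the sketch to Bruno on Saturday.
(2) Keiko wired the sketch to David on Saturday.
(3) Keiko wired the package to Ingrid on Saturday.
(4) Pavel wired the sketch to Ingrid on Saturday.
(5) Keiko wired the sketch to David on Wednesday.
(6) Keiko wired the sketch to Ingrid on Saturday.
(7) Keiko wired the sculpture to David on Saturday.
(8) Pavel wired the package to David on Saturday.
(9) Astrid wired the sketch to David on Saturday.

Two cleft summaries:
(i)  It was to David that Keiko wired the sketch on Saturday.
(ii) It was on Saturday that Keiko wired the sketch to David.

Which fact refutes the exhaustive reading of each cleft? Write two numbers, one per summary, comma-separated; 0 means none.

6, 5

Summary (i) focuses "David" (the recipient); background Keiko as agent and the sketch as thing and on Saturday as setting. Fact (6) matches that background with recipient = Ingrid — refutes (i).
Summary (ii) focuses "on Saturday" (the setting); background Keiko as agent and the sketch as thing and David as recipient. Fact (5) matches that background with setting = on Wednesday — refutes (ii).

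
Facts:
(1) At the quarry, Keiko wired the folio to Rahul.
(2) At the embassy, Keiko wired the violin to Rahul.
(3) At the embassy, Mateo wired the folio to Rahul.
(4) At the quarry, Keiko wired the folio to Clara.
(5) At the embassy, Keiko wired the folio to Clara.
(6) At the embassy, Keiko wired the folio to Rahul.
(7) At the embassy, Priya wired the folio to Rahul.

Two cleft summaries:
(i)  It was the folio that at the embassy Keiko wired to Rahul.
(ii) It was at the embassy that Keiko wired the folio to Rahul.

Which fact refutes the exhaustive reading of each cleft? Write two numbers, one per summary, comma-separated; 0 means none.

2, 1

Summary (i) focuses "the folio" (the thing); background Keiko as agent and Rahul as recipient and at the embassy as setting. Fact (2) matches that background with thing = the violin — refutes (i).
Summary (ii) focuses "at the embassy" (the setting); background Keiko as agent and the folio as thing and Rahul as recipient. Fact (1) matches that background with setting = at the quarry — refutes (ii).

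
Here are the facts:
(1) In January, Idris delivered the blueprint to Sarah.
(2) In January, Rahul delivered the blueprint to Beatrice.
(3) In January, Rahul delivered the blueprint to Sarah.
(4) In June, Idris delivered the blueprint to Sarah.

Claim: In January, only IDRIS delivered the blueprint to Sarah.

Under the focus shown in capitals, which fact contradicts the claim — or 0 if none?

The capitals mark "Idris" as focus. So "only" rules out other agents, with the rest (the blueprint as thing and Sarah as recipient and in January as setting) as background.
Fact (3) shares the background but differs in agent (Rahul) — a counterexample.

3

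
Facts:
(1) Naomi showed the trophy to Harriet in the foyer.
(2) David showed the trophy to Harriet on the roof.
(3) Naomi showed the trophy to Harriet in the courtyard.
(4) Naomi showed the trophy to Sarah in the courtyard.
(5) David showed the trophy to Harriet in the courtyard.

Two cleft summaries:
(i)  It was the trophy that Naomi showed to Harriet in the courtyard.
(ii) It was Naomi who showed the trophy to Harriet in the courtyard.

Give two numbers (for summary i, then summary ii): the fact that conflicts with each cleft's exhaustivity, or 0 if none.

0, 5

(i): focus "the trophy". No fact shares Naomi as agent and Harriet as recipient and in the courtyard as setting with a different thing. 0.
(ii): focus "Naomi". Looking for the trophy as thing and Harriet as recipient and in the courtyard as setting with some other agent — fact (5) has David there. Refuted.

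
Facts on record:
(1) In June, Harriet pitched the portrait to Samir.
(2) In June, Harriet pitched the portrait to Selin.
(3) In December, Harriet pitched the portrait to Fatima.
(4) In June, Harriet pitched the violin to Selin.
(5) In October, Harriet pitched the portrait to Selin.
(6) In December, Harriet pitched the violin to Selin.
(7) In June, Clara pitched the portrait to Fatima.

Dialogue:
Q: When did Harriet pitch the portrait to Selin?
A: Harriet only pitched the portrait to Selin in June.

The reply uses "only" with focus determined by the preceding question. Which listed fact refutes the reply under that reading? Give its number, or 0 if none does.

Answering "When did ...?" puts focus on the setting — here, "in June".
So "only" ranges over settings; the rest (same agent, thing, recipient (Harriet / the portrait / Selin)) is presupposed.
Fact (5) keeps same agent, thing, recipient (Harriet / the portrait / Selin) but has setting = in October; that refutes the reply.
(Fact (4) would refute a reading with focus on the thing — but that is not what the question asks.)

5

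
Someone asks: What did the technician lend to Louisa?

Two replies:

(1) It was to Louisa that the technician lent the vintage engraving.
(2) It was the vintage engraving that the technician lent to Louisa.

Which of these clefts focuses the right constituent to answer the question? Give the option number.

2

The question word "what" targets the direct object.
Option (1) clefts "to Louisa" — the recipient, not what was asked.
Option (2) clefts "the vintage engraving" — that matches what the question asks about.
So the congruent reply is (2).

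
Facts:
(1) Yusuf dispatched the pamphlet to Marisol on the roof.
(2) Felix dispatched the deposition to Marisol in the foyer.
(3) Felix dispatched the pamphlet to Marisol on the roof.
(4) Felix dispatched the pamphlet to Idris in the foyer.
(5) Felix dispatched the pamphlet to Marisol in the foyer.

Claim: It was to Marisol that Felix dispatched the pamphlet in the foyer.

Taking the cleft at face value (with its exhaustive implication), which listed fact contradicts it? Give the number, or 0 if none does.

Focus of the cleft: "Marisol" (the recipient). Presupposed background: agent = Felix, thing = the pamphlet, setting = in the foyer.
Exhaustivity: Marisol is the only recipient satisfying that background.
Fact (4) shares the background but with recipient = Idris; exhaustivity is violated.

4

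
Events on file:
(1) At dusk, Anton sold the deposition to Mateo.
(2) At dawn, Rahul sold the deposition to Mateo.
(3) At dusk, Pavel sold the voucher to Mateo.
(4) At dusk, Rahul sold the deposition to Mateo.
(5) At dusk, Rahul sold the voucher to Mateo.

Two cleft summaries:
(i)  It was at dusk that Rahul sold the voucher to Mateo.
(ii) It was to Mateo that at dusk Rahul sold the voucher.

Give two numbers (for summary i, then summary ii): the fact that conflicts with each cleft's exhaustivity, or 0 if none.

Summary (i) focuses "at dusk" (the setting); background same agent, thing, recipient (Rahul / the voucher / Mateo). No fact matches that background with a different setting, so 0.
Summary (ii) focuses "Mateo" (the recipient); background same agent, thing, setting (Rahul / the voucher / at dusk). No fact matches that background with a different recipient, so 0.

0, 0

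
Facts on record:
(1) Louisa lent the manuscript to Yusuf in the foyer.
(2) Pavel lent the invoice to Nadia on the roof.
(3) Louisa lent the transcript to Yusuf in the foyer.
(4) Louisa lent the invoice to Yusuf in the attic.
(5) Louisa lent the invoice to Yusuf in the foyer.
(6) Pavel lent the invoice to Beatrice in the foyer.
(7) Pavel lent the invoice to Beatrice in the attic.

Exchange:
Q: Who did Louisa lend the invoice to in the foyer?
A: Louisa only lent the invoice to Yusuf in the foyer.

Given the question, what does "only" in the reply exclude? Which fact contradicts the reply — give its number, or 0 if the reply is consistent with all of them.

0

Answering "Who did ... to ...?" puts focus on the recipient — here, "Yusuf".
"Only" then excludes alternative recipients while the background — agent = Louisa, thing = the invoice, setting = in the foyer — is held fixed.
No listed fact shares that background with another recipient. Nothing contradicts the reply.
(Fact (4) would refute a reading with focus on the setting — but that is not what the question asks.)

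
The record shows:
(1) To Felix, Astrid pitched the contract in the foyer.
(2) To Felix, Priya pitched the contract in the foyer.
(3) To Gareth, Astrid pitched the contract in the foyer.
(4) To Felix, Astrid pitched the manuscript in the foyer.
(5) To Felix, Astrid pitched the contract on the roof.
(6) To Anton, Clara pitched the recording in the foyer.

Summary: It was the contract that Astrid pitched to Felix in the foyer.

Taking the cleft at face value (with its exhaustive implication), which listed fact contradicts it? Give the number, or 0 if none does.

4

The cleft puts "the contract" in focus and presupposes the open proposition with agent = Astrid, recipient = Felix, setting = in the foyer.
Exhaustivity: the contract is the only thing satisfying that background.
Fact (4) shares the background but with thing = the manuscript; exhaustivity is violated.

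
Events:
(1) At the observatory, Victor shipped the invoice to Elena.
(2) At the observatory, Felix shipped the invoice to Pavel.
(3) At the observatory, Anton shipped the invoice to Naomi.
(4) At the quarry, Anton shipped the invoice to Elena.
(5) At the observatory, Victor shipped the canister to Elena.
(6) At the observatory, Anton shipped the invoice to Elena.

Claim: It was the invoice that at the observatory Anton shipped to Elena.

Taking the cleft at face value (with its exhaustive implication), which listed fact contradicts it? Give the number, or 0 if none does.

0

The cleft puts "the invoice" in focus and presupposes the open proposition with agent = Anton, recipient = Elena, setting = at the observatory.
Exhaustivity: the invoice is the only thing satisfying that background.
Every other fact differs from the presupposition on some backgrounded slot, so none challenges the exhaustivity.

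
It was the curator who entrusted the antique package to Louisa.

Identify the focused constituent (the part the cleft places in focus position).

In an it-cleft "It was X that/who ...", the clefted constituent X is the focus; the that/who-clause expresses the presupposed open proposition.
Here the focus is "the curator". The backgrounded (presupposed) material includes "the antique package" and "to Louisa".

the curator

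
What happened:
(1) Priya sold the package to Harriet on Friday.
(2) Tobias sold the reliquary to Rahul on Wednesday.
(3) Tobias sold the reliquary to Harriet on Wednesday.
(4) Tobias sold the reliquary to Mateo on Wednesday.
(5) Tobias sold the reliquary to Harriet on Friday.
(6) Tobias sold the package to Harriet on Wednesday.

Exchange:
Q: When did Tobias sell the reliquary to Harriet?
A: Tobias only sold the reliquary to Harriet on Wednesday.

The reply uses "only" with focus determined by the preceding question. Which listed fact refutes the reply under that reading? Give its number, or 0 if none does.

5

Answering "When did ...?" puts focus on the setting — here, "on Wednesday".
So "only" ranges over settings; the rest (Tobias as agent and the reliquary as thing and Harriet as recipient) is presupposed.
Fact (5) shares the background with a different setting (on Friday) — counterexample.
(Fact (2) would refute a reading with focus on the recipient — but that is not what the question asks.)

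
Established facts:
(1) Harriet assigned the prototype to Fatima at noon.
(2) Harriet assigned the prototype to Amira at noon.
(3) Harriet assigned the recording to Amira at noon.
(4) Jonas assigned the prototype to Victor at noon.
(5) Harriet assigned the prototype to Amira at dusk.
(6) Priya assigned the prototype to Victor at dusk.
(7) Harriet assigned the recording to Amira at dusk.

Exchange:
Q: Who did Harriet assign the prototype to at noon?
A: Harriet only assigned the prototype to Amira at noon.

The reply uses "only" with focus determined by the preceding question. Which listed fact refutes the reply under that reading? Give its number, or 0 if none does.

The question "Who did ... to ...?" targets the recipient, so in the reply the focus falls on "Amira".
So "only" ranges over recipients; the rest (agent = Harriet, thing = the prototype, setting = at noon) is presupposed.
Fact (1) keeps agent = Harriet, thing = the prototype, setting = at noon but has recipient = Fatima; that refutes the reply.
(Fact (3) would refute a reading with focus on the thing — but that is not what the question asks.)

1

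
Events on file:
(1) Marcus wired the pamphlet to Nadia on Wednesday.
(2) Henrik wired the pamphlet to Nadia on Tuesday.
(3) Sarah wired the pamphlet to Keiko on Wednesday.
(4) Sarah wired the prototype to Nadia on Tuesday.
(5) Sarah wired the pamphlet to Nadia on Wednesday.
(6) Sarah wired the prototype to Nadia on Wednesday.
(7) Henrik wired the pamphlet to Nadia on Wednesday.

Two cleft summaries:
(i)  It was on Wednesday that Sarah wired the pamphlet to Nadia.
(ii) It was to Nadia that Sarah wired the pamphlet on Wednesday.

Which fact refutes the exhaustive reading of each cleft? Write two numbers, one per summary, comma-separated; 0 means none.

(i): focus "on Wednesday". No fact shares Sarah as agent and the pamphlet as thing and Nadia as recipient with a different setting. 0.
(ii): focus "Nadia". Looking for Sarah as agent and the pamphlet as thing and on Wednesday as setting with some other recipient — fact (3) has Keiko there. Refuted.

0, 3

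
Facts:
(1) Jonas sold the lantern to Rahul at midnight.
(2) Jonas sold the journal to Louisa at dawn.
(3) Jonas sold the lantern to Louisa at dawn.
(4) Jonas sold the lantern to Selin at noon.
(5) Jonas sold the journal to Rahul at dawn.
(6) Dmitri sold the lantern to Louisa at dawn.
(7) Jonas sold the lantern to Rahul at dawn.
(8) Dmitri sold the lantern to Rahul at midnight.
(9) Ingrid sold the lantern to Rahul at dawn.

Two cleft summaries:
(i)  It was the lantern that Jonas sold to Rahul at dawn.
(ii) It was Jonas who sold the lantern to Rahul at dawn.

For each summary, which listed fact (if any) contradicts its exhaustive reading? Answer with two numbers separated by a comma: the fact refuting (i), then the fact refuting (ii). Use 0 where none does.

Summary (i) focuses "the lantern" (the thing); background agent = Jonas, recipient = Rahul, setting = at dawn. Fact (5) matches that background with thing = the journal — refutes (i).
Summary (ii) focuses "Jonas" (the agent); background thing = the lantern, recipient = Rahul, setting = at dawn. Fact (9) matches that background with agent = Ingrid — refutes (ii).

5, 9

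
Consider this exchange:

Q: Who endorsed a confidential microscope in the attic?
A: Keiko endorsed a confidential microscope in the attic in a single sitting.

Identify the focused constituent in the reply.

The wh-word "who" asks about the subject (agent).
In the answer, "a confidential microscope" and "in the attic" are given — repeated from the question.
"in a single sitting" is also new, but it specifies the manner, which is not what the question asks about — so it is not the focus.
The constituent filling the subject (agent) gap is "Keiko"; that is the focus.

Keiko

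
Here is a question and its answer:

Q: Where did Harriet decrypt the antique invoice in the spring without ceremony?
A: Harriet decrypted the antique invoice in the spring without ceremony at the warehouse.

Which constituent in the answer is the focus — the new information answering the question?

The wh-word "where" asks about the location.
In the answer, "Harriet", "the antique invoice", "without ceremony" and "in the spring" are given — repeated from the question.
The constituent filling the location gap is "at the warehouse"; that is the focus and would carry nuclear stress.

at the warehouse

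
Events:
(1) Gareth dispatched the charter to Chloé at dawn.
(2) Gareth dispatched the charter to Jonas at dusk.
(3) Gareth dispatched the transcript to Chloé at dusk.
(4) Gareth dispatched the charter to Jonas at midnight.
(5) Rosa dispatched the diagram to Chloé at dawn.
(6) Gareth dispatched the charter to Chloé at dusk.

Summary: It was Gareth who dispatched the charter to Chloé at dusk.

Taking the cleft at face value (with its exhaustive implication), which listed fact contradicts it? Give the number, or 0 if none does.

0

Focus of the cleft: "Gareth" (the agent). Presupposed background: the charter as thing and Chloé as recipient and at dusk as setting.
Exhaustivity: Gareth is the only agent satisfying that background.
No listed fact matches the background with a different agent. Exhaustivity holds.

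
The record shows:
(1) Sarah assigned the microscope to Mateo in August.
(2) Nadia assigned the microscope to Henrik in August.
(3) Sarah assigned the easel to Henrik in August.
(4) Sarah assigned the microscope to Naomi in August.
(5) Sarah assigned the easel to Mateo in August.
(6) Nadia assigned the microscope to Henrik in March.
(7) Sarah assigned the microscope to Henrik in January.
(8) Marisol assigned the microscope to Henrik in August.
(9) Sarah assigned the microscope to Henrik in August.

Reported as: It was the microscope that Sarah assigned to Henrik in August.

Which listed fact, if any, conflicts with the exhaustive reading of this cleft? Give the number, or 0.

3

The cleft puts "the microscope" in focus and presupposes the open proposition with agent = Sarah, recipient = Henrik, setting = in August.
Exhaustivity: the microscope is the only thing satisfying that background.
Fact (3) shares the background but with thing = the easel; exhaustivity is violated.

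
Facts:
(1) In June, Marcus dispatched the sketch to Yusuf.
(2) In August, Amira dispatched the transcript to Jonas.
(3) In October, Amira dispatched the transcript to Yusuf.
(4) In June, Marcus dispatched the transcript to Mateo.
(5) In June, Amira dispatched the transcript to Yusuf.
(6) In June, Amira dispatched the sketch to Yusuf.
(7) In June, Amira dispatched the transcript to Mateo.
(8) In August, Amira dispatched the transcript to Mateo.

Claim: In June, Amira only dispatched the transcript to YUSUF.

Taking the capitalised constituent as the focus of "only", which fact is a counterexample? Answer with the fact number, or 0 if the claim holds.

7

Focus (in capitals) is "Yusuf" — the recipient. "Only" excludes alternative recipients while holding fixed same agent, thing, setting (Amira / the transcript / in June).
Fact (7) matches on same agent, thing, setting (Amira / the transcript / in June), but has recipient = Mateo instead. That refutes the claim.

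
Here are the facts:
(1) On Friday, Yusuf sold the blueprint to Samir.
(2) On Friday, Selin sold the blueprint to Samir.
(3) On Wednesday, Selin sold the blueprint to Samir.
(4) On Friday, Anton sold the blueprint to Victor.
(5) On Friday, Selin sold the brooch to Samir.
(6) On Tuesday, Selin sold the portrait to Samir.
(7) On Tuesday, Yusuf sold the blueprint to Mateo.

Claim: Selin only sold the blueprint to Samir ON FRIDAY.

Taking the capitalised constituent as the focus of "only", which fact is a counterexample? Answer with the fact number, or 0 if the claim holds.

The capitals mark "on Friday" as focus. So "only" rules out other settings, with the rest (same agent, thing, recipient (Selin / the blueprint / Samir)) as background.
Fact (3) matches on same agent, thing, recipient (Selin / the blueprint / Samir), but has setting = on Wednesday instead. That refutes the claim.

3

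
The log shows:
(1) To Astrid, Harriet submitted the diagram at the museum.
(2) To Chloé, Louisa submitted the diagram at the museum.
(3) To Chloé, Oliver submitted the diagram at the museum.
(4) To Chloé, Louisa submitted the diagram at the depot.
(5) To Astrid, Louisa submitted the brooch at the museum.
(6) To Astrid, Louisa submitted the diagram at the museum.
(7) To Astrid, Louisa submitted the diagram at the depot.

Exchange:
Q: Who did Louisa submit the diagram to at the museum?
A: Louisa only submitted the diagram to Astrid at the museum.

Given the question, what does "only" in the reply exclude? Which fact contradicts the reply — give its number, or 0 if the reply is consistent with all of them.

Answering "Who did ... to ...?" puts focus on the recipient — here, "Astrid".
"Only" then excludes alternative recipients while the background — Louisa as agent and the diagram as thing and at the museum as setting — is held fixed.
Fact (2) keeps Louisa as agent and the diagram as thing and at the museum as setting but has recipient = Chloé; that refutes the reply.
(Fact (5) would refute a reading with focus on the thing — but that is not what the question asks.)

2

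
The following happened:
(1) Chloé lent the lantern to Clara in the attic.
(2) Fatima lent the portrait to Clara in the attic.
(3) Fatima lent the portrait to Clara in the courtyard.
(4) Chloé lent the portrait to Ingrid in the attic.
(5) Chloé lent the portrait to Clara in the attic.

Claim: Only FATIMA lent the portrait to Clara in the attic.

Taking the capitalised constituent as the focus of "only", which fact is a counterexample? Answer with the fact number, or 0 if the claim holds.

The capitals mark "Fatima" as focus. So "only" rules out other agents, with the rest (the portrait as thing and Clara as recipient and in the attic as setting) as background.
Fact (5) shares the background but differs in agent (Chloé) — a counterexample.

5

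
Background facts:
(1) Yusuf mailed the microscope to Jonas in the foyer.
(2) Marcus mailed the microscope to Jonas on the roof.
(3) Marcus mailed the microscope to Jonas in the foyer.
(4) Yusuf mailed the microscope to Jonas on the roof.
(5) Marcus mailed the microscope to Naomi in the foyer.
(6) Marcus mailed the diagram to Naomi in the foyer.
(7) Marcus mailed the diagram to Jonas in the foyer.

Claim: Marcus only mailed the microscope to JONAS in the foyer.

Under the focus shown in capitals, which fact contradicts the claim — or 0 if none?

5

Focus (in capitals) is "Jonas" — the recipient. "Only" excludes alternative recipients while holding fixed Marcus as agent and the microscope as thing and in the foyer as setting.
Fact (5) matches on Marcus as agent and the microscope as thing and in the foyer as setting, but has recipient = Naomi instead. That refutes the claim.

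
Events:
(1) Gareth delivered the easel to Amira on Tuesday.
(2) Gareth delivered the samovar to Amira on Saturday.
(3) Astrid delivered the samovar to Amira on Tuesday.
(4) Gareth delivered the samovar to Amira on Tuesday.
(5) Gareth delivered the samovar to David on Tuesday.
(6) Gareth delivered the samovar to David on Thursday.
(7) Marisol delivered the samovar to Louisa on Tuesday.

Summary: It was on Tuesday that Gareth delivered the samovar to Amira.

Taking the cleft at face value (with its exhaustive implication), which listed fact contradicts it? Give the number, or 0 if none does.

2

The cleft puts "on Tuesday" in focus and presupposes the open proposition with same agent, thing, recipient (Gareth / the samovar / Amira).
Exhaustivity: on Tuesday is the only setting satisfying that background.
Fact (2) shares the background but with setting = on Saturday; exhaustivity is violated.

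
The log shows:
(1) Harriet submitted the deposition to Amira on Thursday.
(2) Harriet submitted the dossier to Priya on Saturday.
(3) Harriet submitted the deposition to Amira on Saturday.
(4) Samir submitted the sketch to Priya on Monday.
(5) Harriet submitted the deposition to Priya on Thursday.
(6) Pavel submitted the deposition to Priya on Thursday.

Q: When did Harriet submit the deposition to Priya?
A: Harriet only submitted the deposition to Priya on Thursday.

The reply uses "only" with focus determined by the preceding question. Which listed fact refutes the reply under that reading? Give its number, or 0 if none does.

Answering "When did ...?" puts focus on the setting — here, "on Thursday".
So "only" ranges over settings; the rest (same agent, thing, recipient (Harriet / the deposition / Priya)) is presupposed.
No listed fact shares that background with another setting. Nothing contradicts the reply.
(Fact (1) would refute a reading with focus on the recipient — but that is not what the question asks.)

0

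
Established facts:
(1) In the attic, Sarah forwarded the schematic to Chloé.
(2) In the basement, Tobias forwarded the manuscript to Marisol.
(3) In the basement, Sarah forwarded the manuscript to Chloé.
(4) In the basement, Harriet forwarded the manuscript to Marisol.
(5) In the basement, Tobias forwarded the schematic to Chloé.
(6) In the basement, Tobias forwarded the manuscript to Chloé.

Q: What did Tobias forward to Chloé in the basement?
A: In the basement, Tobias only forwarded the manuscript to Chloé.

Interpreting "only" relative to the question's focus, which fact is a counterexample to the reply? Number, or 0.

5

Answering "What did ...?" puts focus on the thing — here, "the manuscript".
So "only" ranges over things; the rest (same agent, recipient, setting (Tobias / Chloé / in the basement)) is presupposed.
Fact (5) keeps same agent, recipient, setting (Tobias / Chloé / in the basement) but has thing = the schematic; that refutes the reply.
(Fact (2) would refute a reading with focus on the recipient — but that is not what the question asks.)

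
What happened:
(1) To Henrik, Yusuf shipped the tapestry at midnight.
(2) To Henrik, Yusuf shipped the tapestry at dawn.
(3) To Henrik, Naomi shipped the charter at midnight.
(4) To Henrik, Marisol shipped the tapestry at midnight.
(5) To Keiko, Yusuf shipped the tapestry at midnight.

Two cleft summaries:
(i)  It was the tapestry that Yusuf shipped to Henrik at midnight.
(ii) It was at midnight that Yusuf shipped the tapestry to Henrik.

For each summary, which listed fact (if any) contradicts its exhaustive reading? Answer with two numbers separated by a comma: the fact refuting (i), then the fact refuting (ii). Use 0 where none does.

Summary (i) focuses "the tapestry" (the thing); background agent = Yusuf, recipient = Henrik, setting = at midnight. No fact matches that background with a different thing, so 0.
Summary (ii) focuses "at midnight" (the setting); background agent = Yusuf, thing = the tapestry, recipient = Henrik. Fact (2) matches that background with setting = at dawn — refutes (ii).

0, 2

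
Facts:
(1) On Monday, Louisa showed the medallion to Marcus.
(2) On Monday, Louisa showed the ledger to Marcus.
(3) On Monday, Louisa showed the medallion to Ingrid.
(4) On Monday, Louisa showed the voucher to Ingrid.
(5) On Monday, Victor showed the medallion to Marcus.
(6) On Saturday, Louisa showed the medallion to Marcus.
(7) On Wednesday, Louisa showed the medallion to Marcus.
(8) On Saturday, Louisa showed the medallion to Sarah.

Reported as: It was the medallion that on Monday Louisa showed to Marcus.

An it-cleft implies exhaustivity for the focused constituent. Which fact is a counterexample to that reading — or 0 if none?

2

Focus of the cleft: "the medallion" (the thing). Presupposed background: Louisa as agent and Marcus as recipient and on Monday as setting.
Exhaustivity: the medallion is the only thing satisfying that background.
But fact (2) also has Louisa as agent and Marcus as recipient and on Monday as setting, with thing = the ledger — so the exhaustive reading fails.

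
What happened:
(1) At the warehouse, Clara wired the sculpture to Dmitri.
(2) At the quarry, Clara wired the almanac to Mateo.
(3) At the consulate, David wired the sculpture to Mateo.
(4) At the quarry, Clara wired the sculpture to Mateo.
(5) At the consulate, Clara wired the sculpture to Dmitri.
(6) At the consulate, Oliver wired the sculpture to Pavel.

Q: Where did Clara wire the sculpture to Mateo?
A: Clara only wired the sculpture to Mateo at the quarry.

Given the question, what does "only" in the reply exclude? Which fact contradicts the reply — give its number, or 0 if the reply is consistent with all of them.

The question "Where did ...?" targets the setting, so in the reply the focus falls on "at the quarry".
"Only" then excludes alternative settings while the background — agent = Clara, thing = the sculpture, recipient = Mateo — is held fixed.
No listed fact shares that background with another setting. Nothing contradicts the reply.
(Fact (2) would refute a reading with focus on the thing — but that is not what the question asks.)

0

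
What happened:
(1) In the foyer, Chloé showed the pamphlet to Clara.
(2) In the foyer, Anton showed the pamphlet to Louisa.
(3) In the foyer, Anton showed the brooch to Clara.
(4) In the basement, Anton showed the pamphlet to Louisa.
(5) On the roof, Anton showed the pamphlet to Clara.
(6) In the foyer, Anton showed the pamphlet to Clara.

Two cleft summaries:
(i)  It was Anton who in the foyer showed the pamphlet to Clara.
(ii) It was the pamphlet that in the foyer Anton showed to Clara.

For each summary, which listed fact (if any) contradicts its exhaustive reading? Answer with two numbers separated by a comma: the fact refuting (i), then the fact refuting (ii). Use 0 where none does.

1, 3

(i): focus "Anton". Looking for same thing, recipient, setting (the pamphlet / Clara / in the foyer) with some other agent — fact (1) has Chloé there. Refuted.
(ii): focus "the pamphlet". Looking for same agent, recipient, setting (Anton / Clara / in the foyer) with some other thing — fact (3) has the brooch there. Refuted.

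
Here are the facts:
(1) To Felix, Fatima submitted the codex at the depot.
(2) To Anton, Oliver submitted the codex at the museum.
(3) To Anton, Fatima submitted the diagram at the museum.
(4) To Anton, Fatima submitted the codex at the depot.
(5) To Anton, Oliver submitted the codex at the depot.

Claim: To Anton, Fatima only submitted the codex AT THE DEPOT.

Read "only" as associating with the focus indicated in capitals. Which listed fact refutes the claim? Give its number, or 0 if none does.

0

Focus (in capitals) is "at the depot" — the setting. "Only" excludes alternative settings while holding fixed same agent, thing, recipient (Fatima / the codex / Anton).
Every other fact changes something in the background, not just the setting. Nothing refutes the claim.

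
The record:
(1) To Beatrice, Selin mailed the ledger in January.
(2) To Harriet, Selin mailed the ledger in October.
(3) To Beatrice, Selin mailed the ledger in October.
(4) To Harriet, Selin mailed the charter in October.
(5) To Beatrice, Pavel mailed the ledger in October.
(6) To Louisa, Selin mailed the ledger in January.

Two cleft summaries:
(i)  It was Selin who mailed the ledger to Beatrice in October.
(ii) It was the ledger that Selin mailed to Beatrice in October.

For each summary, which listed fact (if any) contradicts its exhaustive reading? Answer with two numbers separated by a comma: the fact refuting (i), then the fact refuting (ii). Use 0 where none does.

5, 0

(i): focus "Selin". Looking for the ledger as thing and Beatrice as recipient and in October as setting with some other agent — fact (5) has Pavel there. Refuted.
(ii): focus "the ledger". No fact shares Selin as agent and Beatrice as recipient and in October as setting with a different thing. 0.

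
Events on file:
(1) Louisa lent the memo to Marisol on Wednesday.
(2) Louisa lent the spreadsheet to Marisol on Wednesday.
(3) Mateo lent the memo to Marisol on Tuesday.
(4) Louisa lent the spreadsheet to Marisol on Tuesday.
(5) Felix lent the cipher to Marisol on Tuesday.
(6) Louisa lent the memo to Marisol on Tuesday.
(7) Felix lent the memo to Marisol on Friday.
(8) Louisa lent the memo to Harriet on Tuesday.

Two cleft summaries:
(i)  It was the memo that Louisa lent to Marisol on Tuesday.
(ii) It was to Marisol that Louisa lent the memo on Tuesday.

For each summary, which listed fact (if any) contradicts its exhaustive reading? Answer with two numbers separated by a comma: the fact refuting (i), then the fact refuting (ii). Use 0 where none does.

4, 8

(i): focus "the memo". Looking for Louisa as agent and Marisol as recipient and on Tuesday as setting with some other thing — fact (4) has the spreadsheet there. Refuted.
(ii): focus "Marisol". Looking for Louisa as agent and the memo as thing and on Tuesday as setting with some other recipient — fact (8) has Harriet there. Refuted.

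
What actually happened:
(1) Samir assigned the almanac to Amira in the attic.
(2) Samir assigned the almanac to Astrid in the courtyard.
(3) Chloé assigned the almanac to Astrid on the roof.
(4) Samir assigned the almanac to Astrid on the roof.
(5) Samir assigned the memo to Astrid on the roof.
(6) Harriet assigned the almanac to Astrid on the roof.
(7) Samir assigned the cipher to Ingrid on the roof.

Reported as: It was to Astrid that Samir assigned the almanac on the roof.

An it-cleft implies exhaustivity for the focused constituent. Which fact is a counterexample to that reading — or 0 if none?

The cleft puts "Astrid" in focus and presupposes the open proposition with same agent, thing, setting (Samir / the almanac / on the roof).
The exhaustive reading says no other recipient fits that background.
No listed fact matches the background with a different recipient. Exhaustivity holds.

0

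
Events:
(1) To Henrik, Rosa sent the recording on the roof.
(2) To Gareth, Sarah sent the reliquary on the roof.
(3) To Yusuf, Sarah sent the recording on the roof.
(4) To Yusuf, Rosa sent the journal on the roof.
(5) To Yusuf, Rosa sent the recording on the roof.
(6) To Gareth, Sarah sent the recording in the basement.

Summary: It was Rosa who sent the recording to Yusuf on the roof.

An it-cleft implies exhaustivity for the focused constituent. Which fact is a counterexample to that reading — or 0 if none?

Focus of the cleft: "Rosa" (the agent). Presupposed background: thing = the recording, recipient = Yusuf, setting = on the roof.
Exhaustivity: Rosa is the only agent satisfying that background.
Fact (3) shares the background but with agent = Sarah; exhaustivity is violated.

3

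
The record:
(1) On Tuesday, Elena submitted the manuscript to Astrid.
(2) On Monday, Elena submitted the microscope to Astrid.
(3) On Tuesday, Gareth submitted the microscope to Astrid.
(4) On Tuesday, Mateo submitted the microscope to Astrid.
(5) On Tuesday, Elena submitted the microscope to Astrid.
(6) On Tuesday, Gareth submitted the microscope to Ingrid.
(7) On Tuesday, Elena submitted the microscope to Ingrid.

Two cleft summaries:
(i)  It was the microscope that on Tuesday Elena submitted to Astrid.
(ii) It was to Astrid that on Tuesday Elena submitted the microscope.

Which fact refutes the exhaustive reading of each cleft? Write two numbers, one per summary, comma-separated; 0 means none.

1, 7

Summary (i) focuses "the microscope" (the thing); background agent = Elena, recipient = Astrid, setting = on Tuesday. Fact (1) matches that background with thing = the manuscript — refutes (i).
Summary (ii) focuses "Astrid" (the recipient); background agent = Elena, thing = the microscope, setting = on Tuesday. Fact (7) matches that background with recipient = Ingrid — refutes (ii).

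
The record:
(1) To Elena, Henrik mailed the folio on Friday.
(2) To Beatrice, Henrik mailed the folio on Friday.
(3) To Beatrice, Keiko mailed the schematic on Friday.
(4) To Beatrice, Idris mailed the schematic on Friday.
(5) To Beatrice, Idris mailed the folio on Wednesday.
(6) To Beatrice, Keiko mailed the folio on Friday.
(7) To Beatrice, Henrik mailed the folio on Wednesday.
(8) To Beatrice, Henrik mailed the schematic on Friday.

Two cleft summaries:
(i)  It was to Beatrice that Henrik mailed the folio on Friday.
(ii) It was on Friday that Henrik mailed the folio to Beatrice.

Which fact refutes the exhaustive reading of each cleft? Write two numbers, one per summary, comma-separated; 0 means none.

1, 7

(i): focus "Beatrice". Looking for agent = Henrik, thing = the folio, setting = on Friday with some other recipient — fact (1) has Elena there. Refuted.
(ii): focus "on Friday". Looking for agent = Henrik, thing = the folio, recipient = Beatrice with some other setting — fact (7) has on Wednesday there. Refuted.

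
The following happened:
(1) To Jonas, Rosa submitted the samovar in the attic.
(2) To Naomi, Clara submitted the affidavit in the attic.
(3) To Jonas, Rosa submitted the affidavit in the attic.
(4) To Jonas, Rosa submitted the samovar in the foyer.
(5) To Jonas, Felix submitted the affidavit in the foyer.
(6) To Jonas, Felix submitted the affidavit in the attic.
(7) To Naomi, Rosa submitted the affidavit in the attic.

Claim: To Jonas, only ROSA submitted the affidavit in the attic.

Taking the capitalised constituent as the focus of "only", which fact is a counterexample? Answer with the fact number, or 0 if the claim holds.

6

Focus (in capitals) is "Rosa" — the agent. "Only" excludes alternative agents while holding fixed thing = the affidavit, recipient = Jonas, setting = in the attic.
Fact (6) matches on thing = the affidavit, recipient = Jonas, setting = in the attic, but has agent = Felix instead. That refutes the claim.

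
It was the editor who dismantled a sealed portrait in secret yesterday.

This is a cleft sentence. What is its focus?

the editor

In an it-cleft "It was X that/who ...", the clefted constituent X is the focus; the that/who-clause expresses the presupposed open proposition.
Here the focus is "the editor". The backgrounded (presupposed) material includes "a sealed portrait", "in secret" and "yesterday".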